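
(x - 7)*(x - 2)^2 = x^3 - 11*x^2 + 32*x - 28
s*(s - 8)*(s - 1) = s^3 - 9*s^2 + 8*s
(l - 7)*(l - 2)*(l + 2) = l^3 - 7*l^2 - 4*l + 28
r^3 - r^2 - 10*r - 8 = (r - 4)*(r + 1)*(r + 2)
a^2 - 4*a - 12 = (a - 6)*(a + 2)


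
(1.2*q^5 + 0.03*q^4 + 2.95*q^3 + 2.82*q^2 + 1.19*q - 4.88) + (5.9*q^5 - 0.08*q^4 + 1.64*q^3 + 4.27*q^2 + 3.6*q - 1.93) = 7.1*q^5 - 0.05*q^4 + 4.59*q^3 + 7.09*q^2 + 4.79*q - 6.81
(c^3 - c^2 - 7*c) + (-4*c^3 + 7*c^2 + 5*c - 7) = -3*c^3 + 6*c^2 - 2*c - 7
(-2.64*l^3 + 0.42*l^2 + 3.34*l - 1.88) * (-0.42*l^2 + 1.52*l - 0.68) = 1.1088*l^5 - 4.1892*l^4 + 1.0308*l^3 + 5.5808*l^2 - 5.1288*l + 1.2784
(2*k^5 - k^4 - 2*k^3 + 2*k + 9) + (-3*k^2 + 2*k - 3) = 2*k^5 - k^4 - 2*k^3 - 3*k^2 + 4*k + 6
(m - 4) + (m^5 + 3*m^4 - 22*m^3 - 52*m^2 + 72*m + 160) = m^5 + 3*m^4 - 22*m^3 - 52*m^2 + 73*m + 156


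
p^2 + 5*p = p*(p + 5)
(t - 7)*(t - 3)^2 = t^3 - 13*t^2 + 51*t - 63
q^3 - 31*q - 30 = (q - 6)*(q + 1)*(q + 5)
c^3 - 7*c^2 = c^2*(c - 7)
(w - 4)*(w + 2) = w^2 - 2*w - 8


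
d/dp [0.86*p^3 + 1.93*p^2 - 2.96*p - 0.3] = 2.58*p^2 + 3.86*p - 2.96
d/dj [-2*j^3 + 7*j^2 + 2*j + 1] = -6*j^2 + 14*j + 2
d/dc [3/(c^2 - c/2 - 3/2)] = 6*(1 - 4*c)/(-2*c^2 + c + 3)^2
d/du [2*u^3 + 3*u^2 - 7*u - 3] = 6*u^2 + 6*u - 7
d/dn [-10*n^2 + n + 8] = 1 - 20*n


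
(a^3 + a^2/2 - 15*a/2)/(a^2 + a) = (2*a^2 + a - 15)/(2*(a + 1))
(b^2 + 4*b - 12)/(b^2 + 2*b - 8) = (b + 6)/(b + 4)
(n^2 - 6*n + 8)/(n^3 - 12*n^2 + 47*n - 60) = (n - 2)/(n^2 - 8*n + 15)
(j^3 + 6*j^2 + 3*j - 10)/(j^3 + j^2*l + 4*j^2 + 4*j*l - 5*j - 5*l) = (j + 2)/(j + l)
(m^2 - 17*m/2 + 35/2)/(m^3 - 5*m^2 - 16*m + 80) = (m - 7/2)/(m^2 - 16)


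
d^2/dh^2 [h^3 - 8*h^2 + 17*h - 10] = 6*h - 16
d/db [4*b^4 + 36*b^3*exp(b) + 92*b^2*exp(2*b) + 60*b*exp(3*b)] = 36*b^3*exp(b) + 16*b^3 + 184*b^2*exp(2*b) + 108*b^2*exp(b) + 180*b*exp(3*b) + 184*b*exp(2*b) + 60*exp(3*b)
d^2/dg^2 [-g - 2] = 0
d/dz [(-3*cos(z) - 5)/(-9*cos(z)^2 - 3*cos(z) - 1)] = 3*(9*cos(z)^2 + 30*cos(z) + 4)*sin(z)/(-9*sin(z)^2 + 3*cos(z) + 10)^2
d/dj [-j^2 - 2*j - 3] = -2*j - 2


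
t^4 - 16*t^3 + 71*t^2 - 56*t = t*(t - 8)*(t - 7)*(t - 1)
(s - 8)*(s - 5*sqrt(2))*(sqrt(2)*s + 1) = sqrt(2)*s^3 - 8*sqrt(2)*s^2 - 9*s^2 - 5*sqrt(2)*s + 72*s + 40*sqrt(2)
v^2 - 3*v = v*(v - 3)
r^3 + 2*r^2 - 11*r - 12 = (r - 3)*(r + 1)*(r + 4)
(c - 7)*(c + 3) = c^2 - 4*c - 21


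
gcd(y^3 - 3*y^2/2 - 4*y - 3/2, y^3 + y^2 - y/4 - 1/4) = y^2 + 3*y/2 + 1/2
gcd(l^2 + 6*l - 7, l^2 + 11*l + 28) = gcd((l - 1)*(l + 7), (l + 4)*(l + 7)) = l + 7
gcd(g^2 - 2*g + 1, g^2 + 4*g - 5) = g - 1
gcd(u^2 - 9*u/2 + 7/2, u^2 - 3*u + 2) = u - 1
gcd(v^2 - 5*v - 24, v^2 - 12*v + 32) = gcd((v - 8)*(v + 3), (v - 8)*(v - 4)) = v - 8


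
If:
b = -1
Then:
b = -1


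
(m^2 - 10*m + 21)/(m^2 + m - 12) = (m - 7)/(m + 4)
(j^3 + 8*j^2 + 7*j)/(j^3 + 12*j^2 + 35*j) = (j + 1)/(j + 5)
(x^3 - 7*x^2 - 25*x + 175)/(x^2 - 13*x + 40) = (x^2 - 2*x - 35)/(x - 8)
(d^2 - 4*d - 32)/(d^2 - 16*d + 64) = (d + 4)/(d - 8)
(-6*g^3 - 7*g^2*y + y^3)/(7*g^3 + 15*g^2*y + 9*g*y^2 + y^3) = (-6*g^2 - g*y + y^2)/(7*g^2 + 8*g*y + y^2)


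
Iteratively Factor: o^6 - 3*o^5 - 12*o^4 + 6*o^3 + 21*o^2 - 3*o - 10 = (o - 1)*(o^5 - 2*o^4 - 14*o^3 - 8*o^2 + 13*o + 10) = (o - 1)*(o + 2)*(o^4 - 4*o^3 - 6*o^2 + 4*o + 5) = (o - 1)*(o + 1)*(o + 2)*(o^3 - 5*o^2 - o + 5) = (o - 1)^2*(o + 1)*(o + 2)*(o^2 - 4*o - 5) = (o - 1)^2*(o + 1)^2*(o + 2)*(o - 5)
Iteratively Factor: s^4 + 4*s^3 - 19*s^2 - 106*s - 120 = (s + 4)*(s^3 - 19*s - 30) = (s + 3)*(s + 4)*(s^2 - 3*s - 10) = (s - 5)*(s + 3)*(s + 4)*(s + 2)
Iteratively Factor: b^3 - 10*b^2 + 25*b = (b - 5)*(b^2 - 5*b) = b*(b - 5)*(b - 5)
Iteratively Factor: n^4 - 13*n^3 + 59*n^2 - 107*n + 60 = (n - 1)*(n^3 - 12*n^2 + 47*n - 60) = (n - 5)*(n - 1)*(n^2 - 7*n + 12) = (n - 5)*(n - 3)*(n - 1)*(n - 4)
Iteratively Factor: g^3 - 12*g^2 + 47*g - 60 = (g - 3)*(g^2 - 9*g + 20) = (g - 5)*(g - 3)*(g - 4)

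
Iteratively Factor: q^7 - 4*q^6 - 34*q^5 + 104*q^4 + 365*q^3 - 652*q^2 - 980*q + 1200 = (q + 4)*(q^6 - 8*q^5 - 2*q^4 + 112*q^3 - 83*q^2 - 320*q + 300) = (q + 2)*(q + 4)*(q^5 - 10*q^4 + 18*q^3 + 76*q^2 - 235*q + 150) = (q + 2)*(q + 3)*(q + 4)*(q^4 - 13*q^3 + 57*q^2 - 95*q + 50) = (q - 5)*(q + 2)*(q + 3)*(q + 4)*(q^3 - 8*q^2 + 17*q - 10) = (q - 5)^2*(q + 2)*(q + 3)*(q + 4)*(q^2 - 3*q + 2) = (q - 5)^2*(q - 1)*(q + 2)*(q + 3)*(q + 4)*(q - 2)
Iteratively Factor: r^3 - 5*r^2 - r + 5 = (r - 5)*(r^2 - 1) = (r - 5)*(r + 1)*(r - 1)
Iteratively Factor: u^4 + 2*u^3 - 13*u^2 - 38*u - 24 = (u + 1)*(u^3 + u^2 - 14*u - 24) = (u + 1)*(u + 2)*(u^2 - u - 12) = (u - 4)*(u + 1)*(u + 2)*(u + 3)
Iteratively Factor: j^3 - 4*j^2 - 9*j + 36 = (j + 3)*(j^2 - 7*j + 12) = (j - 3)*(j + 3)*(j - 4)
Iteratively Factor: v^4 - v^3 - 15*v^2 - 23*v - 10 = (v + 1)*(v^3 - 2*v^2 - 13*v - 10) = (v + 1)^2*(v^2 - 3*v - 10) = (v + 1)^2*(v + 2)*(v - 5)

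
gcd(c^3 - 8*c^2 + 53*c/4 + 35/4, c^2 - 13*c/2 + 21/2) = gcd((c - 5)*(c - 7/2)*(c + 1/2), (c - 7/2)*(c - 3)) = c - 7/2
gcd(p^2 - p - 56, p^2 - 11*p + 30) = 1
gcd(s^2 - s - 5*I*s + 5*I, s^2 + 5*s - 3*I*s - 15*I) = 1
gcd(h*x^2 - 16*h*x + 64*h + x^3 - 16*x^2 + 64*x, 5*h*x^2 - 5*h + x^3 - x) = 1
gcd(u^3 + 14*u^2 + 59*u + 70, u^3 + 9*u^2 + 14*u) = u^2 + 9*u + 14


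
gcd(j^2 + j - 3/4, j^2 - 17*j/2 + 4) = j - 1/2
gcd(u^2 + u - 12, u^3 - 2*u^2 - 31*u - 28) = u + 4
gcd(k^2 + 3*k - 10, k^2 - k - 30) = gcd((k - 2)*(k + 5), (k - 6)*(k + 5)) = k + 5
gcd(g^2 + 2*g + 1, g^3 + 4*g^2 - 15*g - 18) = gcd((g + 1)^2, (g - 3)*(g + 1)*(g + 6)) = g + 1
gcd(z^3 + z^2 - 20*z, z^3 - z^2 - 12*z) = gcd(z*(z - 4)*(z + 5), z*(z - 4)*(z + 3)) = z^2 - 4*z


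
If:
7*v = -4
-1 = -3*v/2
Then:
No Solution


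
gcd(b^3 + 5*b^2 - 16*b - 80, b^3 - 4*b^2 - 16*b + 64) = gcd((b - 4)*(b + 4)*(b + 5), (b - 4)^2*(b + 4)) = b^2 - 16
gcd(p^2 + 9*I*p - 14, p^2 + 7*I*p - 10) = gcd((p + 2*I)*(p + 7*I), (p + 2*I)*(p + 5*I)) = p + 2*I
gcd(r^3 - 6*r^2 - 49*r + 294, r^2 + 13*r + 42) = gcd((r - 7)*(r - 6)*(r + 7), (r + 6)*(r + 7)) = r + 7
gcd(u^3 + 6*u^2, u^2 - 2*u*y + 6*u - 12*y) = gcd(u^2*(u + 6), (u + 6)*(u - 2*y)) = u + 6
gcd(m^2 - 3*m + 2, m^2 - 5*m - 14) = 1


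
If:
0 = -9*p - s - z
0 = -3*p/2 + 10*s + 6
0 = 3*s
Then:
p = 4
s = 0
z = -36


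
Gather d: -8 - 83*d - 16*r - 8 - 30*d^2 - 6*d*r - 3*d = -30*d^2 + d*(-6*r - 86) - 16*r - 16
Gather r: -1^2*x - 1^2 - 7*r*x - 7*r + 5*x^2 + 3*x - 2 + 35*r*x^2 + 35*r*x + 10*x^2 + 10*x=r*(35*x^2 + 28*x - 7) + 15*x^2 + 12*x - 3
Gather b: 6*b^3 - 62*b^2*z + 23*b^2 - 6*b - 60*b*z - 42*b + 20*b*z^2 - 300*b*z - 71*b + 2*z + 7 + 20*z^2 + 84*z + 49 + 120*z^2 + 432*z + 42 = 6*b^3 + b^2*(23 - 62*z) + b*(20*z^2 - 360*z - 119) + 140*z^2 + 518*z + 98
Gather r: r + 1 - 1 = r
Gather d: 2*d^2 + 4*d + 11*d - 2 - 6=2*d^2 + 15*d - 8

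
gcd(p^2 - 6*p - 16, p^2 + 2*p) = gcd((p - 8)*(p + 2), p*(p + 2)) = p + 2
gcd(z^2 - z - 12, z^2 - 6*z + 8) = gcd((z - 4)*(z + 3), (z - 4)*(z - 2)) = z - 4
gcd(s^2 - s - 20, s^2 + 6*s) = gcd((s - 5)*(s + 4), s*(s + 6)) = 1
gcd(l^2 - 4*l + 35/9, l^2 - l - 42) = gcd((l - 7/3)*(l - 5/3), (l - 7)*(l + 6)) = 1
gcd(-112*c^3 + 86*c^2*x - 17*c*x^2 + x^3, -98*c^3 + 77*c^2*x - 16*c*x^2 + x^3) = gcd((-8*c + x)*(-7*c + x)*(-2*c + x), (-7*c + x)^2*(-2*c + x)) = 14*c^2 - 9*c*x + x^2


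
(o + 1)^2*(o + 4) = o^3 + 6*o^2 + 9*o + 4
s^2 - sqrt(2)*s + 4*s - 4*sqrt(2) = (s + 4)*(s - sqrt(2))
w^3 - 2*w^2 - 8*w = w*(w - 4)*(w + 2)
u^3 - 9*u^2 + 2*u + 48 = (u - 8)*(u - 3)*(u + 2)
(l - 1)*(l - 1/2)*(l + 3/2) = l^3 - 7*l/4 + 3/4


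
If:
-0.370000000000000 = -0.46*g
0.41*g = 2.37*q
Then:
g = 0.80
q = 0.14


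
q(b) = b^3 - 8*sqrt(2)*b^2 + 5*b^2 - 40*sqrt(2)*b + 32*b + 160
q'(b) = 3*b^2 - 16*sqrt(2)*b + 10*b - 40*sqrt(2) + 32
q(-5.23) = -27.26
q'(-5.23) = 123.53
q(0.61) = 142.89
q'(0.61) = -31.15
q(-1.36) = 179.22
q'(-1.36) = -1.85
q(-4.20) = 77.73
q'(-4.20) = 81.39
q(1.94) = 95.88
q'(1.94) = -37.77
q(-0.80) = 175.10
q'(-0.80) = -12.55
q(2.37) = 79.62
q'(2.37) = -37.64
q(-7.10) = -341.75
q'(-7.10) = 216.32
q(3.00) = 56.47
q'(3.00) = -35.45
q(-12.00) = -2182.35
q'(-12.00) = 558.96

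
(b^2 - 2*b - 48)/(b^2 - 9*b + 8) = (b + 6)/(b - 1)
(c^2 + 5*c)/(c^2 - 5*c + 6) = c*(c + 5)/(c^2 - 5*c + 6)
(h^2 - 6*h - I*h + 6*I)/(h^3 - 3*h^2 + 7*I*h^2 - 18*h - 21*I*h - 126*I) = (h - I)/(h^2 + h*(3 + 7*I) + 21*I)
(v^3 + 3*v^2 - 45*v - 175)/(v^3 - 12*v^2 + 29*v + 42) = (v^2 + 10*v + 25)/(v^2 - 5*v - 6)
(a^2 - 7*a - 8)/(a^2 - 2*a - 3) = (a - 8)/(a - 3)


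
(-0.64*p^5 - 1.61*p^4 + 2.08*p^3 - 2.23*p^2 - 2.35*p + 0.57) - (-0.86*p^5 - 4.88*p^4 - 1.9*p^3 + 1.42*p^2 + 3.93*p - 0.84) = 0.22*p^5 + 3.27*p^4 + 3.98*p^3 - 3.65*p^2 - 6.28*p + 1.41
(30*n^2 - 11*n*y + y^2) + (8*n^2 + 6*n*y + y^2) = 38*n^2 - 5*n*y + 2*y^2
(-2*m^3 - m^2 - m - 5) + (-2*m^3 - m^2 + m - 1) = -4*m^3 - 2*m^2 - 6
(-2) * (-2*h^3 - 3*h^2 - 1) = 4*h^3 + 6*h^2 + 2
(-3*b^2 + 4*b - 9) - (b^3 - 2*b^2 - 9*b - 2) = -b^3 - b^2 + 13*b - 7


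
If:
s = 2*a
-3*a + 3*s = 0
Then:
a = 0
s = 0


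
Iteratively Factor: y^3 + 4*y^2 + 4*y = (y + 2)*(y^2 + 2*y) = (y + 2)^2*(y)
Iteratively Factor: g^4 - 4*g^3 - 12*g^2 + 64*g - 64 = (g + 4)*(g^3 - 8*g^2 + 20*g - 16) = (g - 2)*(g + 4)*(g^2 - 6*g + 8) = (g - 2)^2*(g + 4)*(g - 4)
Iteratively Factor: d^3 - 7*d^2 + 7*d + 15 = (d + 1)*(d^2 - 8*d + 15) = (d - 3)*(d + 1)*(d - 5)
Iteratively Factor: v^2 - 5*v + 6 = (v - 3)*(v - 2)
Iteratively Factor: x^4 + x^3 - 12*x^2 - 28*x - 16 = (x + 1)*(x^3 - 12*x - 16) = (x + 1)*(x + 2)*(x^2 - 2*x - 8) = (x + 1)*(x + 2)^2*(x - 4)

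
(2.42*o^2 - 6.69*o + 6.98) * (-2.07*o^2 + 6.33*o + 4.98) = -5.0094*o^4 + 29.1669*o^3 - 44.7447*o^2 + 10.8672*o + 34.7604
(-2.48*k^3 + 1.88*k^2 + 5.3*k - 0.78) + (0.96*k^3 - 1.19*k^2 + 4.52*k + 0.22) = -1.52*k^3 + 0.69*k^2 + 9.82*k - 0.56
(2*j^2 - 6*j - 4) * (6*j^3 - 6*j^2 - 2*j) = 12*j^5 - 48*j^4 + 8*j^3 + 36*j^2 + 8*j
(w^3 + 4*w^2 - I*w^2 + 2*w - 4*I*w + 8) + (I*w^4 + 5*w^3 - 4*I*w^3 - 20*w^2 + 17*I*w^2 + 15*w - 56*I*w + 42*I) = I*w^4 + 6*w^3 - 4*I*w^3 - 16*w^2 + 16*I*w^2 + 17*w - 60*I*w + 8 + 42*I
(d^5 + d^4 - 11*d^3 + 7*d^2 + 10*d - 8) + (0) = d^5 + d^4 - 11*d^3 + 7*d^2 + 10*d - 8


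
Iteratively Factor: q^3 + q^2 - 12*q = (q - 3)*(q^2 + 4*q) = q*(q - 3)*(q + 4)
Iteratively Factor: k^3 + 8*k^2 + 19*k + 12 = (k + 3)*(k^2 + 5*k + 4) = (k + 1)*(k + 3)*(k + 4)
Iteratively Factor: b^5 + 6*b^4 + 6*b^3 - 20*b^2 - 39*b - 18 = (b - 2)*(b^4 + 8*b^3 + 22*b^2 + 24*b + 9) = (b - 2)*(b + 3)*(b^3 + 5*b^2 + 7*b + 3) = (b - 2)*(b + 3)^2*(b^2 + 2*b + 1) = (b - 2)*(b + 1)*(b + 3)^2*(b + 1)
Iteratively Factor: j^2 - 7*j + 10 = (j - 5)*(j - 2)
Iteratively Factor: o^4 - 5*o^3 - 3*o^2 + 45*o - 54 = (o - 2)*(o^3 - 3*o^2 - 9*o + 27) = (o - 3)*(o - 2)*(o^2 - 9) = (o - 3)*(o - 2)*(o + 3)*(o - 3)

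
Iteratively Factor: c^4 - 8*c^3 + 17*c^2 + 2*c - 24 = (c - 3)*(c^3 - 5*c^2 + 2*c + 8) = (c - 3)*(c - 2)*(c^2 - 3*c - 4) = (c - 4)*(c - 3)*(c - 2)*(c + 1)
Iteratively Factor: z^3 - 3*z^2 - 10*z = (z)*(z^2 - 3*z - 10) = z*(z + 2)*(z - 5)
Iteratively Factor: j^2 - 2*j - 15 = (j - 5)*(j + 3)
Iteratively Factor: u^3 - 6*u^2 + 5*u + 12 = (u + 1)*(u^2 - 7*u + 12) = (u - 4)*(u + 1)*(u - 3)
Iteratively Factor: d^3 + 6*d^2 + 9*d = (d)*(d^2 + 6*d + 9) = d*(d + 3)*(d + 3)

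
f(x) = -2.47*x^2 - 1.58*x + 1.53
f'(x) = -4.94*x - 1.58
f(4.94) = -66.55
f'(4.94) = -25.98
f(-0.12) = 1.68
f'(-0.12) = -0.99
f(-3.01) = -16.09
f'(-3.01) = 13.29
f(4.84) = -63.98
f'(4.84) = -25.49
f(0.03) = 1.48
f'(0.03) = -1.73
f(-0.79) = 1.24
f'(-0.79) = 2.32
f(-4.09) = -33.33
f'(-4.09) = 18.62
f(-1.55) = -1.96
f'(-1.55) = 6.08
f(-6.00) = -77.91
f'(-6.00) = 28.06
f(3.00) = -25.44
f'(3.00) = -16.40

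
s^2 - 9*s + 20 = (s - 5)*(s - 4)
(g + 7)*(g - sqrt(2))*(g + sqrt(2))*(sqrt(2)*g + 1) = sqrt(2)*g^4 + g^3 + 7*sqrt(2)*g^3 - 2*sqrt(2)*g^2 + 7*g^2 - 14*sqrt(2)*g - 2*g - 14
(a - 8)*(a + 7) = a^2 - a - 56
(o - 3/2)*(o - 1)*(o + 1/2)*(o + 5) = o^4 + 3*o^3 - 39*o^2/4 + 2*o + 15/4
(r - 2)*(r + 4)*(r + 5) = r^3 + 7*r^2 + 2*r - 40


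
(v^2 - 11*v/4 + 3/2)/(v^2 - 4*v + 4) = (v - 3/4)/(v - 2)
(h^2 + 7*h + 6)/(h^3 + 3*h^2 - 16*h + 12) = (h + 1)/(h^2 - 3*h + 2)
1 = 1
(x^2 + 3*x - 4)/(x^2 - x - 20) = (x - 1)/(x - 5)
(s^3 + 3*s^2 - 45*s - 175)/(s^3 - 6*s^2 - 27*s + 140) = (s + 5)/(s - 4)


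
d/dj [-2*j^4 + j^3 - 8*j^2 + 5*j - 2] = -8*j^3 + 3*j^2 - 16*j + 5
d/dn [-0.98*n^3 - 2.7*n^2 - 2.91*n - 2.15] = -2.94*n^2 - 5.4*n - 2.91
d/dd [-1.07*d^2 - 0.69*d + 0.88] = -2.14*d - 0.69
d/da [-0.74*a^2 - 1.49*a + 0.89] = -1.48*a - 1.49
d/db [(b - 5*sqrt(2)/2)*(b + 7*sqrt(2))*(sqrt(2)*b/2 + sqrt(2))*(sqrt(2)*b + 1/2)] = 4*b^3 + 6*b^2 + 57*sqrt(2)*b^2/4 - 131*b/2 + 19*sqrt(2)*b - 131/2 - 35*sqrt(2)/4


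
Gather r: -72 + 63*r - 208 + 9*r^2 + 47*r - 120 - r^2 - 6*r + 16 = 8*r^2 + 104*r - 384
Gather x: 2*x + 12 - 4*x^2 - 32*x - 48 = -4*x^2 - 30*x - 36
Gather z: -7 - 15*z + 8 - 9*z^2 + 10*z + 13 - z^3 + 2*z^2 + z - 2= -z^3 - 7*z^2 - 4*z + 12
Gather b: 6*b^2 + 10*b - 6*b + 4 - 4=6*b^2 + 4*b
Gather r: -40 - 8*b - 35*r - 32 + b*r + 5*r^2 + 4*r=-8*b + 5*r^2 + r*(b - 31) - 72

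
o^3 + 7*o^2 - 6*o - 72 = (o - 3)*(o + 4)*(o + 6)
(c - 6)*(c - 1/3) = c^2 - 19*c/3 + 2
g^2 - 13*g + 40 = (g - 8)*(g - 5)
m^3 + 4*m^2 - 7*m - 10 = (m - 2)*(m + 1)*(m + 5)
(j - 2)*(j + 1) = j^2 - j - 2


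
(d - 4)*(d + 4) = d^2 - 16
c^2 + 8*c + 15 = (c + 3)*(c + 5)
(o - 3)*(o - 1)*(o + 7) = o^3 + 3*o^2 - 25*o + 21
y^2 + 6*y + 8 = (y + 2)*(y + 4)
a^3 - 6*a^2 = a^2*(a - 6)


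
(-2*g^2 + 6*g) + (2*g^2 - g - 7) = 5*g - 7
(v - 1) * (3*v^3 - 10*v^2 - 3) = 3*v^4 - 13*v^3 + 10*v^2 - 3*v + 3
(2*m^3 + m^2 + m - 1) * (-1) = -2*m^3 - m^2 - m + 1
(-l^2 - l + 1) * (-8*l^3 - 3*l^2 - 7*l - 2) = 8*l^5 + 11*l^4 + 2*l^3 + 6*l^2 - 5*l - 2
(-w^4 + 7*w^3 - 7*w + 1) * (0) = 0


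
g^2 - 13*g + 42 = (g - 7)*(g - 6)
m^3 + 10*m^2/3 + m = m*(m + 1/3)*(m + 3)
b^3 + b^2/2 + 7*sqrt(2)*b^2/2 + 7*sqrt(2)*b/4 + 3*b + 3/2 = (b + 1/2)*(b + sqrt(2)/2)*(b + 3*sqrt(2))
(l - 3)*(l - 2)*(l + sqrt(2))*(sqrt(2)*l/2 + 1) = sqrt(2)*l^4/2 - 5*sqrt(2)*l^3/2 + 2*l^3 - 10*l^2 + 4*sqrt(2)*l^2 - 5*sqrt(2)*l + 12*l + 6*sqrt(2)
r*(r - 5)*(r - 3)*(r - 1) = r^4 - 9*r^3 + 23*r^2 - 15*r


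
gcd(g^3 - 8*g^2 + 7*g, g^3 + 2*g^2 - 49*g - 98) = g - 7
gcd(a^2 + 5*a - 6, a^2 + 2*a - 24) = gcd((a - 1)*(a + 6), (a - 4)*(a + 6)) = a + 6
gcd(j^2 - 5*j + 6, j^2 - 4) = j - 2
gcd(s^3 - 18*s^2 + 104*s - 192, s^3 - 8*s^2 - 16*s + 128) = s^2 - 12*s + 32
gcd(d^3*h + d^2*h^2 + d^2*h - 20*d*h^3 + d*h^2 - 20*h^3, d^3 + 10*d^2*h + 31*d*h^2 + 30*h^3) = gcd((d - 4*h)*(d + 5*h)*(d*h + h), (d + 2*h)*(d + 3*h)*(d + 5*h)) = d + 5*h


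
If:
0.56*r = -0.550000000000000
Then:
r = -0.98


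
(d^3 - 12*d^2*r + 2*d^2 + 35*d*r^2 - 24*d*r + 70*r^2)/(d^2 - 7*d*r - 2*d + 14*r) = (d^2 - 5*d*r + 2*d - 10*r)/(d - 2)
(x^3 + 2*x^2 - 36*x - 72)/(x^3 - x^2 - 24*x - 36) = (x + 6)/(x + 3)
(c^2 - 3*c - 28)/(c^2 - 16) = (c - 7)/(c - 4)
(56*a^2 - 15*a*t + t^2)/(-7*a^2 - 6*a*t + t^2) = (-8*a + t)/(a + t)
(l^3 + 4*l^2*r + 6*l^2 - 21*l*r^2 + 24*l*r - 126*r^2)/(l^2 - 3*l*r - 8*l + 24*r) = (l^2 + 7*l*r + 6*l + 42*r)/(l - 8)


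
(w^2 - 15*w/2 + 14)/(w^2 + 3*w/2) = (2*w^2 - 15*w + 28)/(w*(2*w + 3))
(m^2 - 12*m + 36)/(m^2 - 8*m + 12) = (m - 6)/(m - 2)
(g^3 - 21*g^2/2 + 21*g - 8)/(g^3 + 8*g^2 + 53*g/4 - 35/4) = 2*(g^2 - 10*g + 16)/(2*g^2 + 17*g + 35)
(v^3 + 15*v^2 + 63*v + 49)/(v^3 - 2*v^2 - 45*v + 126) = (v^2 + 8*v + 7)/(v^2 - 9*v + 18)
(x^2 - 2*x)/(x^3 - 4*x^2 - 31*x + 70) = x/(x^2 - 2*x - 35)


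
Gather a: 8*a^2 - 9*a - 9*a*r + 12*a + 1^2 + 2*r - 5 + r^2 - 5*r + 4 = 8*a^2 + a*(3 - 9*r) + r^2 - 3*r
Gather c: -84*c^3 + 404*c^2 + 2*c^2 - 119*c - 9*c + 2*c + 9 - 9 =-84*c^3 + 406*c^2 - 126*c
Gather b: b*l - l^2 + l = b*l - l^2 + l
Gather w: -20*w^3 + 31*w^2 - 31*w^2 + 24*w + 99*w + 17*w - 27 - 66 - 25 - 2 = -20*w^3 + 140*w - 120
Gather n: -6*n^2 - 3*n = -6*n^2 - 3*n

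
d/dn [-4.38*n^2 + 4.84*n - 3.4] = 4.84 - 8.76*n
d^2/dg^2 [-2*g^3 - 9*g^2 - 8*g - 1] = -12*g - 18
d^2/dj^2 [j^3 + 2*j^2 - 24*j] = 6*j + 4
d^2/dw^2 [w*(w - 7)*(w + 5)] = 6*w - 4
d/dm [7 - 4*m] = -4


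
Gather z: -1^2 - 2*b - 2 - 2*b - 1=-4*b - 4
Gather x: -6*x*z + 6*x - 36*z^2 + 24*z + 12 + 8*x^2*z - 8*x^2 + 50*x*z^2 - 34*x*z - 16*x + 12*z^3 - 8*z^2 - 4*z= x^2*(8*z - 8) + x*(50*z^2 - 40*z - 10) + 12*z^3 - 44*z^2 + 20*z + 12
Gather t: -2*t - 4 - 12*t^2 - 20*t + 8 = -12*t^2 - 22*t + 4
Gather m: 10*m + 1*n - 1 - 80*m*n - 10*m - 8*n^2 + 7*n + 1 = -80*m*n - 8*n^2 + 8*n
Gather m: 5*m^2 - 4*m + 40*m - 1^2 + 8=5*m^2 + 36*m + 7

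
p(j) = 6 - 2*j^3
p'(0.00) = 0.00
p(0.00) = 6.00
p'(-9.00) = -486.00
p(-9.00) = 1464.00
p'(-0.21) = -0.26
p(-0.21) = 6.02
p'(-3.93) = -92.67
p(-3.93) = 127.40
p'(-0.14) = -0.12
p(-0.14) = 6.01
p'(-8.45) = -428.42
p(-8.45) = 1212.70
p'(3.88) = -90.33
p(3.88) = -110.82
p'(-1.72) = -17.75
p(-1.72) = 16.18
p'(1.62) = -15.75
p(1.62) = -2.50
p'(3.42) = -70.18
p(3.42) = -74.00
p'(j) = -6*j^2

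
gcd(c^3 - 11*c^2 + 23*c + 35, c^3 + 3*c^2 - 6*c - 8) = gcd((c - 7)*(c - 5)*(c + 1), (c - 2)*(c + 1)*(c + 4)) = c + 1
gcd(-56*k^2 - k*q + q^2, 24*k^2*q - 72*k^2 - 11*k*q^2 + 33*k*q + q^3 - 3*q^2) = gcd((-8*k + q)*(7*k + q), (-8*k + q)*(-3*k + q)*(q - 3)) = -8*k + q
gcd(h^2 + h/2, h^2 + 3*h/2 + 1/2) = h + 1/2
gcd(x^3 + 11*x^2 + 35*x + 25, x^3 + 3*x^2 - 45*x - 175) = x^2 + 10*x + 25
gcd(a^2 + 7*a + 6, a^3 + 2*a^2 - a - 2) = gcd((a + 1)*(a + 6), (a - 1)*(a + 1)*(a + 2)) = a + 1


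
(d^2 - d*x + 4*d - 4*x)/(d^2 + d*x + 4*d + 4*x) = (d - x)/(d + x)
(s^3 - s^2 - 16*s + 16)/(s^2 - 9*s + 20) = (s^2 + 3*s - 4)/(s - 5)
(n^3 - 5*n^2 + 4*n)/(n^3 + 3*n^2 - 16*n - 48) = n*(n - 1)/(n^2 + 7*n + 12)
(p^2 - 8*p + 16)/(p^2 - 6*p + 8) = (p - 4)/(p - 2)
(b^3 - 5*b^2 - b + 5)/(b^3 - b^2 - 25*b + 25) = (b + 1)/(b + 5)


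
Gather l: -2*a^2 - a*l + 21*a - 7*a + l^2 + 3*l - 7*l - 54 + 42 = -2*a^2 + 14*a + l^2 + l*(-a - 4) - 12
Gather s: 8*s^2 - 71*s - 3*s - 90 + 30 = 8*s^2 - 74*s - 60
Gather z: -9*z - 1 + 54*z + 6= 45*z + 5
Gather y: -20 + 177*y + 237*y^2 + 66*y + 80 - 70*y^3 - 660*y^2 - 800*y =-70*y^3 - 423*y^2 - 557*y + 60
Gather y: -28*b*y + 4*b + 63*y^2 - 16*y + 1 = 4*b + 63*y^2 + y*(-28*b - 16) + 1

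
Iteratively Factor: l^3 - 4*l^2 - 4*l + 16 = (l - 2)*(l^2 - 2*l - 8) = (l - 2)*(l + 2)*(l - 4)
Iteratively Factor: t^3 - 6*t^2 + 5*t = (t - 1)*(t^2 - 5*t) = (t - 5)*(t - 1)*(t)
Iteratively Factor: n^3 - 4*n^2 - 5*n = (n)*(n^2 - 4*n - 5) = n*(n - 5)*(n + 1)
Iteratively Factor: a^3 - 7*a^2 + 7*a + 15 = (a - 5)*(a^2 - 2*a - 3) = (a - 5)*(a - 3)*(a + 1)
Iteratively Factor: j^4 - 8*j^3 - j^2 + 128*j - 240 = (j + 4)*(j^3 - 12*j^2 + 47*j - 60) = (j - 3)*(j + 4)*(j^2 - 9*j + 20) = (j - 4)*(j - 3)*(j + 4)*(j - 5)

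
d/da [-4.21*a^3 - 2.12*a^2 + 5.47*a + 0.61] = -12.63*a^2 - 4.24*a + 5.47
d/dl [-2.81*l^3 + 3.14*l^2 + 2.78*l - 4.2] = -8.43*l^2 + 6.28*l + 2.78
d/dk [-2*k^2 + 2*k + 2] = 2 - 4*k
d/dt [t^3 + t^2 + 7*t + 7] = 3*t^2 + 2*t + 7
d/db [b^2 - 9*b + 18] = 2*b - 9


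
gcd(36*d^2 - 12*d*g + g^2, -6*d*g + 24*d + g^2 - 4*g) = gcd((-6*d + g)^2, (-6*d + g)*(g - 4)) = 6*d - g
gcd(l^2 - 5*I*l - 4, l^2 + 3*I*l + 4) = l - I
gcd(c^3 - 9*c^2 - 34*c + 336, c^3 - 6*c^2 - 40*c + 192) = c^2 - 2*c - 48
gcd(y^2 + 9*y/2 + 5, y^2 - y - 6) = y + 2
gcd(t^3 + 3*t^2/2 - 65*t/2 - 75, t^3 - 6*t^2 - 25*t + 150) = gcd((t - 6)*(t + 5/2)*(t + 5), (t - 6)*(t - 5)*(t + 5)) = t^2 - t - 30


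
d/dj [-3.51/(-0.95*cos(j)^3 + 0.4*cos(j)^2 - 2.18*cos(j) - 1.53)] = (10.0035*cos(j)^2 - 2.808*cos(j) + 7.6518)*sin(j)/(0.95*cos(j)^3 - 0.4*cos(j)^2 + 2.18*cos(j) + 1.53)^2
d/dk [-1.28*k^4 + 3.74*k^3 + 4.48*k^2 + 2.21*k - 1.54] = -5.12*k^3 + 11.22*k^2 + 8.96*k + 2.21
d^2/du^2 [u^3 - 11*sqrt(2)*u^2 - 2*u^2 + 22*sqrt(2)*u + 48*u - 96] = 6*u - 22*sqrt(2) - 4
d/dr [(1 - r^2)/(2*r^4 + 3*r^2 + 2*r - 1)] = 2*(-r*(2*r^4 + 3*r^2 + 2*r - 1) + (r^2 - 1)*(4*r^3 + 3*r + 1))/(2*r^4 + 3*r^2 + 2*r - 1)^2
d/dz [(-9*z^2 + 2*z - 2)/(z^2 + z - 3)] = (-11*z^2 + 58*z - 4)/(z^4 + 2*z^3 - 5*z^2 - 6*z + 9)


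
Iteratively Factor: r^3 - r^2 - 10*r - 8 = (r + 2)*(r^2 - 3*r - 4) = (r - 4)*(r + 2)*(r + 1)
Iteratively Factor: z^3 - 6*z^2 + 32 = (z - 4)*(z^2 - 2*z - 8) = (z - 4)^2*(z + 2)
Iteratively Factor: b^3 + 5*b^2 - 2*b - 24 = (b - 2)*(b^2 + 7*b + 12) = (b - 2)*(b + 3)*(b + 4)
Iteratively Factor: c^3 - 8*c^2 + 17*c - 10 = (c - 2)*(c^2 - 6*c + 5) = (c - 5)*(c - 2)*(c - 1)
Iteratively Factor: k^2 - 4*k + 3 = (k - 3)*(k - 1)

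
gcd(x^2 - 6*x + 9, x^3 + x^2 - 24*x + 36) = x - 3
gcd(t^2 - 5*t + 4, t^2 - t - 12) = t - 4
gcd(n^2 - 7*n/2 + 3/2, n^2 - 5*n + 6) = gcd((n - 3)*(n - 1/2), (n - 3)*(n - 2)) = n - 3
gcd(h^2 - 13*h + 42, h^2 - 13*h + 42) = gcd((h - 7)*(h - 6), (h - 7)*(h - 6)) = h^2 - 13*h + 42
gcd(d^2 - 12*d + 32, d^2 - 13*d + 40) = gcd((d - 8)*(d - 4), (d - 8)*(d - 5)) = d - 8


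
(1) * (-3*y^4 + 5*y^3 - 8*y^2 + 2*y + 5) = -3*y^4 + 5*y^3 - 8*y^2 + 2*y + 5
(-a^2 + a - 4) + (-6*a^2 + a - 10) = -7*a^2 + 2*a - 14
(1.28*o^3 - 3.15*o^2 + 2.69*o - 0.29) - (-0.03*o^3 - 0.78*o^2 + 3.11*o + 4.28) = 1.31*o^3 - 2.37*o^2 - 0.42*o - 4.57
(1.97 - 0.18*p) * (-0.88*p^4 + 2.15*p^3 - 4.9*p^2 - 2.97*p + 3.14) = 0.1584*p^5 - 2.1206*p^4 + 5.1175*p^3 - 9.1184*p^2 - 6.4161*p + 6.1858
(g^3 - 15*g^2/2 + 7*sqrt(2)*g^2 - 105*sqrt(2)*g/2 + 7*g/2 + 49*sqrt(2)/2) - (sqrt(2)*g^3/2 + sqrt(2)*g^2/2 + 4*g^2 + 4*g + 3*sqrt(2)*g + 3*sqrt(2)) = -sqrt(2)*g^3/2 + g^3 - 23*g^2/2 + 13*sqrt(2)*g^2/2 - 111*sqrt(2)*g/2 - g/2 + 43*sqrt(2)/2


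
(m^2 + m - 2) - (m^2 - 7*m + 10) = 8*m - 12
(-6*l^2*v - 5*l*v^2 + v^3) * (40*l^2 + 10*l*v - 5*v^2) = -240*l^4*v - 260*l^3*v^2 + 20*l^2*v^3 + 35*l*v^4 - 5*v^5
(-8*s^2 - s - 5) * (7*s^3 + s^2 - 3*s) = -56*s^5 - 15*s^4 - 12*s^3 - 2*s^2 + 15*s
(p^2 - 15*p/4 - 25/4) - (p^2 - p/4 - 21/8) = -7*p/2 - 29/8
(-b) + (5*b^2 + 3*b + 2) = 5*b^2 + 2*b + 2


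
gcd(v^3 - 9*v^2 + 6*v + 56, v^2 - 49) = v - 7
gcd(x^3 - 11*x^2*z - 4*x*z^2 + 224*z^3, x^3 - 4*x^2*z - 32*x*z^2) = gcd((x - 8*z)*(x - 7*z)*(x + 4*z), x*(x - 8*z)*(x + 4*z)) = x^2 - 4*x*z - 32*z^2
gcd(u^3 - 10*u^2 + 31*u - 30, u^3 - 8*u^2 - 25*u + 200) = u - 5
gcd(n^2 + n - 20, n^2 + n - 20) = n^2 + n - 20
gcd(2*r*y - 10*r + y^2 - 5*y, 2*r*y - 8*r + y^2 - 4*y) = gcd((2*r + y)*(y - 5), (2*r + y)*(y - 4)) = 2*r + y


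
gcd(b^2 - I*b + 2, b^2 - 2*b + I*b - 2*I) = b + I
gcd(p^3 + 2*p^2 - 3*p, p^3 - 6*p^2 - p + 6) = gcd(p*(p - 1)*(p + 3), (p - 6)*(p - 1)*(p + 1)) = p - 1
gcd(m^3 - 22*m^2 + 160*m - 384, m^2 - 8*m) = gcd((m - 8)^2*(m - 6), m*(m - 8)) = m - 8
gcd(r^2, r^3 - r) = r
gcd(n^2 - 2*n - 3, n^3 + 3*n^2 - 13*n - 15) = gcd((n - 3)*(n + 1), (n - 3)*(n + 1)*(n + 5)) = n^2 - 2*n - 3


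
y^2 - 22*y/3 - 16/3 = (y - 8)*(y + 2/3)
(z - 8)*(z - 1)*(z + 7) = z^3 - 2*z^2 - 55*z + 56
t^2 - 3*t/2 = t*(t - 3/2)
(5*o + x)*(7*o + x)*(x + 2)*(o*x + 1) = 35*o^3*x^2 + 70*o^3*x + 12*o^2*x^3 + 24*o^2*x^2 + 35*o^2*x + 70*o^2 + o*x^4 + 2*o*x^3 + 12*o*x^2 + 24*o*x + x^3 + 2*x^2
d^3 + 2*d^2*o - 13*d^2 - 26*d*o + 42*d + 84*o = (d - 7)*(d - 6)*(d + 2*o)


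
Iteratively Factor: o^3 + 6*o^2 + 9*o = (o)*(o^2 + 6*o + 9) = o*(o + 3)*(o + 3)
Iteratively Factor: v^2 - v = (v)*(v - 1)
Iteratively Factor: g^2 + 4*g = (g)*(g + 4)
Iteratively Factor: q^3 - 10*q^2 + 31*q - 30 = (q - 2)*(q^2 - 8*q + 15) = (q - 3)*(q - 2)*(q - 5)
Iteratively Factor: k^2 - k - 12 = (k + 3)*(k - 4)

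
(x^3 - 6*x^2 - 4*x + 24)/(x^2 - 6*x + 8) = (x^2 - 4*x - 12)/(x - 4)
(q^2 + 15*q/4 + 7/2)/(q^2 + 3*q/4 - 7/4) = (q + 2)/(q - 1)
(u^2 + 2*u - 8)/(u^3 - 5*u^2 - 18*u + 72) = (u - 2)/(u^2 - 9*u + 18)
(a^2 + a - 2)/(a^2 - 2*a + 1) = (a + 2)/(a - 1)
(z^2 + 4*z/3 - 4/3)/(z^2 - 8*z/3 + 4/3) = (z + 2)/(z - 2)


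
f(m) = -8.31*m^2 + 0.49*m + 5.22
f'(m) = 0.49 - 16.62*m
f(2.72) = -54.93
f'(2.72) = -44.72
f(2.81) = -59.02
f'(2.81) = -46.21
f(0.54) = 3.06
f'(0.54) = -8.48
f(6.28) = -319.44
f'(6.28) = -103.88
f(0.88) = -0.78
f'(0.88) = -14.14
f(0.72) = 1.26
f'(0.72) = -11.48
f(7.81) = -497.83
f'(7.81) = -129.31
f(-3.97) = -127.70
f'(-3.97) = 66.47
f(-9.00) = -672.30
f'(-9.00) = 150.07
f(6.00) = -291.00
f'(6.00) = -99.23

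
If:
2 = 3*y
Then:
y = 2/3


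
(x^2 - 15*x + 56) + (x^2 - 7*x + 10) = 2*x^2 - 22*x + 66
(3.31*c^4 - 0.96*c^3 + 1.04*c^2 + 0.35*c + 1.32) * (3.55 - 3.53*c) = -11.6843*c^5 + 15.1393*c^4 - 7.0792*c^3 + 2.4565*c^2 - 3.4171*c + 4.686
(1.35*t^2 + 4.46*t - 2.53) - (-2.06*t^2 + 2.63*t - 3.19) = 3.41*t^2 + 1.83*t + 0.66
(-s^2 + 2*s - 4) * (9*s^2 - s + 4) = -9*s^4 + 19*s^3 - 42*s^2 + 12*s - 16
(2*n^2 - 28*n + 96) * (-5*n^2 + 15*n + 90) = -10*n^4 + 170*n^3 - 720*n^2 - 1080*n + 8640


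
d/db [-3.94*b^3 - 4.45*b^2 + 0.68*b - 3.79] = -11.82*b^2 - 8.9*b + 0.68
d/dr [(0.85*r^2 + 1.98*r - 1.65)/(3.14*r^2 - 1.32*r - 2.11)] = (-7.3392*r^2 + 6.775*r - 6.3558)/(9.8596*r^4 - 8.2896*r^3 - 11.5084*r^2 + 5.5704*r + 4.4521)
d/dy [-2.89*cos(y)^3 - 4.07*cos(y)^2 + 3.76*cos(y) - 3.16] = (8.67*cos(y)^2 + 8.14*cos(y) - 3.76)*sin(y)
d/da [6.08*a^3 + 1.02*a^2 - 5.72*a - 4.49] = 18.24*a^2 + 2.04*a - 5.72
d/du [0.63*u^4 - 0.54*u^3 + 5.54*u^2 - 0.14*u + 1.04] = 2.52*u^3 - 1.62*u^2 + 11.08*u - 0.14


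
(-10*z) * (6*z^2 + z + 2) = -60*z^3 - 10*z^2 - 20*z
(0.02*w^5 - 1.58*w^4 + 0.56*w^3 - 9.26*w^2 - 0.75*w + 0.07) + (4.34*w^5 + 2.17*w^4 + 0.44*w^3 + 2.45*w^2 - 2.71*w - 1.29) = 4.36*w^5 + 0.59*w^4 + 1.0*w^3 - 6.81*w^2 - 3.46*w - 1.22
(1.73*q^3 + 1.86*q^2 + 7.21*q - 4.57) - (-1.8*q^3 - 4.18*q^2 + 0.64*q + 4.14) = 3.53*q^3 + 6.04*q^2 + 6.57*q - 8.71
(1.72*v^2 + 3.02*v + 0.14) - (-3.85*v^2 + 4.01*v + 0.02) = 5.57*v^2 - 0.99*v + 0.12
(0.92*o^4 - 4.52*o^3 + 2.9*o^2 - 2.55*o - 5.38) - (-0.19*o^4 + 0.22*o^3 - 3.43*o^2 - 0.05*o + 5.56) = 1.11*o^4 - 4.74*o^3 + 6.33*o^2 - 2.5*o - 10.94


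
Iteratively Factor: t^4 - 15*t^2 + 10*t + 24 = (t + 1)*(t^3 - t^2 - 14*t + 24) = (t - 3)*(t + 1)*(t^2 + 2*t - 8) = (t - 3)*(t - 2)*(t + 1)*(t + 4)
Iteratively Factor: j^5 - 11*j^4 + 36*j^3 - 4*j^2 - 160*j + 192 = (j - 2)*(j^4 - 9*j^3 + 18*j^2 + 32*j - 96) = (j - 4)*(j - 2)*(j^3 - 5*j^2 - 2*j + 24) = (j - 4)*(j - 2)*(j + 2)*(j^2 - 7*j + 12) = (j - 4)^2*(j - 2)*(j + 2)*(j - 3)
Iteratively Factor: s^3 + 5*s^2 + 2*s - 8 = (s + 4)*(s^2 + s - 2) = (s - 1)*(s + 4)*(s + 2)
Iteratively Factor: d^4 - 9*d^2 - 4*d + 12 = (d - 1)*(d^3 + d^2 - 8*d - 12) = (d - 1)*(d + 2)*(d^2 - d - 6) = (d - 3)*(d - 1)*(d + 2)*(d + 2)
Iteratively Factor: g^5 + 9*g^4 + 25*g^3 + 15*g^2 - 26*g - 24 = (g + 4)*(g^4 + 5*g^3 + 5*g^2 - 5*g - 6) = (g - 1)*(g + 4)*(g^3 + 6*g^2 + 11*g + 6) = (g - 1)*(g + 1)*(g + 4)*(g^2 + 5*g + 6) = (g - 1)*(g + 1)*(g + 3)*(g + 4)*(g + 2)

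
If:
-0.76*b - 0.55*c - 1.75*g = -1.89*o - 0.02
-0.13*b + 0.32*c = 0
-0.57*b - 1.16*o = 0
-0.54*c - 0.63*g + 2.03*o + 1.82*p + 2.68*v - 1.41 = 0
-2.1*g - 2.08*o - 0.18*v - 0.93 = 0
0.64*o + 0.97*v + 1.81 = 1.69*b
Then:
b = 0.21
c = 0.09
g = -0.22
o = -0.10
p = 2.95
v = -1.43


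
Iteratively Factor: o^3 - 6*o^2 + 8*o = (o)*(o^2 - 6*o + 8) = o*(o - 4)*(o - 2)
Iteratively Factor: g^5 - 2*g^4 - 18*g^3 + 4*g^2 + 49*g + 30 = (g - 5)*(g^4 + 3*g^3 - 3*g^2 - 11*g - 6) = (g - 5)*(g + 3)*(g^3 - 3*g - 2) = (g - 5)*(g + 1)*(g + 3)*(g^2 - g - 2) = (g - 5)*(g - 2)*(g + 1)*(g + 3)*(g + 1)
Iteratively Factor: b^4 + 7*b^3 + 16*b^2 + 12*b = (b + 2)*(b^3 + 5*b^2 + 6*b) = b*(b + 2)*(b^2 + 5*b + 6) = b*(b + 2)^2*(b + 3)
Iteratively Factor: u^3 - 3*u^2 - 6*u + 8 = (u - 4)*(u^2 + u - 2) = (u - 4)*(u - 1)*(u + 2)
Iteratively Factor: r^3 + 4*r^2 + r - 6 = (r - 1)*(r^2 + 5*r + 6) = (r - 1)*(r + 3)*(r + 2)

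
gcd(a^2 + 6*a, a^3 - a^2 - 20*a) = a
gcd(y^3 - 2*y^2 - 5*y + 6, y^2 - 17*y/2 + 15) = 1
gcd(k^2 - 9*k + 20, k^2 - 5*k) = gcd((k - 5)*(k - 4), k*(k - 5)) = k - 5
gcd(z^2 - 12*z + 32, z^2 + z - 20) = z - 4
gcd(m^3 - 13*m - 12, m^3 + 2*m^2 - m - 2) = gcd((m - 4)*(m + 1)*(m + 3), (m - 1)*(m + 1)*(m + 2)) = m + 1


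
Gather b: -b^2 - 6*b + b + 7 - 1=-b^2 - 5*b + 6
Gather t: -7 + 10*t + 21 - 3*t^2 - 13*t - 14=-3*t^2 - 3*t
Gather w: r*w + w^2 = r*w + w^2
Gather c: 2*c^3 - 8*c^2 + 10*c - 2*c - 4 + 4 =2*c^3 - 8*c^2 + 8*c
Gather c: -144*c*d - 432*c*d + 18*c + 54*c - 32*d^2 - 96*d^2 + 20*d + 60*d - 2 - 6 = c*(72 - 576*d) - 128*d^2 + 80*d - 8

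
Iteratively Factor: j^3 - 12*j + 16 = (j - 2)*(j^2 + 2*j - 8) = (j - 2)^2*(j + 4)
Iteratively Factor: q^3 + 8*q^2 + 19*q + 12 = (q + 3)*(q^2 + 5*q + 4) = (q + 3)*(q + 4)*(q + 1)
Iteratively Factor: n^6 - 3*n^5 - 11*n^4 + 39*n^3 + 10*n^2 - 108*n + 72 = (n - 3)*(n^5 - 11*n^3 + 6*n^2 + 28*n - 24) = (n - 3)*(n + 3)*(n^4 - 3*n^3 - 2*n^2 + 12*n - 8) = (n - 3)*(n - 2)*(n + 3)*(n^3 - n^2 - 4*n + 4) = (n - 3)*(n - 2)*(n - 1)*(n + 3)*(n^2 - 4) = (n - 3)*(n - 2)^2*(n - 1)*(n + 3)*(n + 2)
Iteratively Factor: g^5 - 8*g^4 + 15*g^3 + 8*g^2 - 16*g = (g - 1)*(g^4 - 7*g^3 + 8*g^2 + 16*g) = (g - 4)*(g - 1)*(g^3 - 3*g^2 - 4*g) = (g - 4)*(g - 1)*(g + 1)*(g^2 - 4*g) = g*(g - 4)*(g - 1)*(g + 1)*(g - 4)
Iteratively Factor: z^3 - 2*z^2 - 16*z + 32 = (z - 4)*(z^2 + 2*z - 8) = (z - 4)*(z + 4)*(z - 2)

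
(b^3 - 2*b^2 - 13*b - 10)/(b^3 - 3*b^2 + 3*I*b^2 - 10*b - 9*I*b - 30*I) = (b + 1)/(b + 3*I)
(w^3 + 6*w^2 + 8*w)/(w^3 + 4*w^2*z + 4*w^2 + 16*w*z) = (w + 2)/(w + 4*z)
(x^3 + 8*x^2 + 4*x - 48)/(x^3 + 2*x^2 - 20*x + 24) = (x + 4)/(x - 2)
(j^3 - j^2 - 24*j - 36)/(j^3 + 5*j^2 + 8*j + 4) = (j^2 - 3*j - 18)/(j^2 + 3*j + 2)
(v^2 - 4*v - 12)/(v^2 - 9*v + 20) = (v^2 - 4*v - 12)/(v^2 - 9*v + 20)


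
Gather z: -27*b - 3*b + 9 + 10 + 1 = 20 - 30*b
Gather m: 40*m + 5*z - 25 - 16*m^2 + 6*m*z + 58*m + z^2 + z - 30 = -16*m^2 + m*(6*z + 98) + z^2 + 6*z - 55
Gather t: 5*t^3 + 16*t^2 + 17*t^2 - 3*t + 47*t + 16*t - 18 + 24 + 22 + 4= 5*t^3 + 33*t^2 + 60*t + 32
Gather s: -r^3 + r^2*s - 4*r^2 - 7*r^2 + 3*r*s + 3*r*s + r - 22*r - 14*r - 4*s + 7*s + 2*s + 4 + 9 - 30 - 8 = -r^3 - 11*r^2 - 35*r + s*(r^2 + 6*r + 5) - 25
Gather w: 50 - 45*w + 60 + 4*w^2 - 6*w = 4*w^2 - 51*w + 110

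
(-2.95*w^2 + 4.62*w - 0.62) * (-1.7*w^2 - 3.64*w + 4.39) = 5.015*w^4 + 2.884*w^3 - 28.7133*w^2 + 22.5386*w - 2.7218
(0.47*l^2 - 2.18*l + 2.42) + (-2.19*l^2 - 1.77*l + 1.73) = -1.72*l^2 - 3.95*l + 4.15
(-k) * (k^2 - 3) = -k^3 + 3*k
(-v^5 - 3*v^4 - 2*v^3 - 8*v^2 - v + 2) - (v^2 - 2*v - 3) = -v^5 - 3*v^4 - 2*v^3 - 9*v^2 + v + 5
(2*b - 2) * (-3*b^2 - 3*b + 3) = -6*b^3 + 12*b - 6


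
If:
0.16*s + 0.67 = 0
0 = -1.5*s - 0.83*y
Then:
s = -4.19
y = 7.57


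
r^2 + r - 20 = (r - 4)*(r + 5)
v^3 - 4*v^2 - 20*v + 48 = (v - 6)*(v - 2)*(v + 4)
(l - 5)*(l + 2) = l^2 - 3*l - 10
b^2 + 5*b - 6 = (b - 1)*(b + 6)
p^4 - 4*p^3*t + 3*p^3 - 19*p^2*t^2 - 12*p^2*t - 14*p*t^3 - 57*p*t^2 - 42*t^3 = (p + 3)*(p - 7*t)*(p + t)*(p + 2*t)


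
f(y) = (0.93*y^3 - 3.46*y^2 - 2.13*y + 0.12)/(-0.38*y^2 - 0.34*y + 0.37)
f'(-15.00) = -2.41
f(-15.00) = 48.55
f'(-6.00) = -2.02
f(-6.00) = 27.73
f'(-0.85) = 17.36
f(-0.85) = -2.97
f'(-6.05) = -2.03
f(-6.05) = 27.83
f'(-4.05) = -1.04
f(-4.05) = 24.47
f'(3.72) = -2.40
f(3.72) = 1.27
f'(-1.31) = 197.65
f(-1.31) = -31.35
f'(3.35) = -2.43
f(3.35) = 2.16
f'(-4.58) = -1.50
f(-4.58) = 25.16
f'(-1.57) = 6369.63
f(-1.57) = 263.63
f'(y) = (0.76*y + 0.34)*(0.93*y^3 - 3.46*y^2 - 2.13*y + 0.12)/(-0.38*y^2 - 0.34*y + 0.37)^2 + (2.79*y^2 - 6.92*y - 2.13)/(-0.38*y^2 - 0.34*y + 0.37) = (-0.3534*y^4 - 0.6324*y^3 + 1.3993*y^2 - 2.4692*y - 0.7473)/(0.1444*y^4 + 0.2584*y^3 - 0.1656*y^2 - 0.2516*y + 0.1369)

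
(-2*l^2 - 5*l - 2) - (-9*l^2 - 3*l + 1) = 7*l^2 - 2*l - 3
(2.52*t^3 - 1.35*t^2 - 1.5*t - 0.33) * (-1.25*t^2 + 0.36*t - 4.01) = -3.15*t^5 + 2.5947*t^4 - 8.7162*t^3 + 5.286*t^2 + 5.8962*t + 1.3233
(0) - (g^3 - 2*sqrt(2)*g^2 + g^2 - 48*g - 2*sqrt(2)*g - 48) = -g^3 - g^2 + 2*sqrt(2)*g^2 + 2*sqrt(2)*g + 48*g + 48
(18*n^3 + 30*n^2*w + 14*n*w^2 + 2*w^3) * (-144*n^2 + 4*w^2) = -2592*n^5 - 4320*n^4*w - 1944*n^3*w^2 - 168*n^2*w^3 + 56*n*w^4 + 8*w^5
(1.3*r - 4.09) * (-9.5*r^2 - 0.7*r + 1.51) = -12.35*r^3 + 37.945*r^2 + 4.826*r - 6.1759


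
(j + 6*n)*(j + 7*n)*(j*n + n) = j^3*n + 13*j^2*n^2 + j^2*n + 42*j*n^3 + 13*j*n^2 + 42*n^3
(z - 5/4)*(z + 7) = z^2 + 23*z/4 - 35/4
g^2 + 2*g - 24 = (g - 4)*(g + 6)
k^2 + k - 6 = (k - 2)*(k + 3)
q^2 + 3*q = q*(q + 3)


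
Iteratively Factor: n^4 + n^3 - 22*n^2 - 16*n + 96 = (n - 2)*(n^3 + 3*n^2 - 16*n - 48) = (n - 2)*(n + 3)*(n^2 - 16) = (n - 2)*(n + 3)*(n + 4)*(n - 4)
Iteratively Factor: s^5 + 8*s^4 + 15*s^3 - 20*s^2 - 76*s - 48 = (s - 2)*(s^4 + 10*s^3 + 35*s^2 + 50*s + 24) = (s - 2)*(s + 1)*(s^3 + 9*s^2 + 26*s + 24) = (s - 2)*(s + 1)*(s + 4)*(s^2 + 5*s + 6) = (s - 2)*(s + 1)*(s + 3)*(s + 4)*(s + 2)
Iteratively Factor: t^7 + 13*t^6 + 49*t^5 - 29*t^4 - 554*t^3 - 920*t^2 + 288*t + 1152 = (t + 4)*(t^6 + 9*t^5 + 13*t^4 - 81*t^3 - 230*t^2 + 288) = (t + 2)*(t + 4)*(t^5 + 7*t^4 - t^3 - 79*t^2 - 72*t + 144) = (t + 2)*(t + 4)^2*(t^4 + 3*t^3 - 13*t^2 - 27*t + 36) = (t + 2)*(t + 3)*(t + 4)^2*(t^3 - 13*t + 12) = (t - 3)*(t + 2)*(t + 3)*(t + 4)^2*(t^2 + 3*t - 4) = (t - 3)*(t + 2)*(t + 3)*(t + 4)^3*(t - 1)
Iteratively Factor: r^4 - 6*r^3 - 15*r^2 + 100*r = (r - 5)*(r^3 - r^2 - 20*r) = r*(r - 5)*(r^2 - r - 20) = r*(r - 5)*(r + 4)*(r - 5)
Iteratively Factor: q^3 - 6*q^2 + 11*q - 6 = (q - 1)*(q^2 - 5*q + 6) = (q - 2)*(q - 1)*(q - 3)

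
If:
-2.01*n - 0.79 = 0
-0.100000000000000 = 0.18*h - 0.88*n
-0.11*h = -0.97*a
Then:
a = -0.28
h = -2.48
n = -0.39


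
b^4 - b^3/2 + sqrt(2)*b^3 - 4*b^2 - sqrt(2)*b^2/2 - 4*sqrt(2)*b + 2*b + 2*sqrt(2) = (b - 2)*(b - 1/2)*(b + 2)*(b + sqrt(2))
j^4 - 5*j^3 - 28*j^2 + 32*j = j*(j - 8)*(j - 1)*(j + 4)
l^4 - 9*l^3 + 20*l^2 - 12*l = l*(l - 6)*(l - 2)*(l - 1)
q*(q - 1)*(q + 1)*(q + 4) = q^4 + 4*q^3 - q^2 - 4*q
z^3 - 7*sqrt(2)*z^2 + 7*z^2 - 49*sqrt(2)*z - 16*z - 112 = (z + 7)*(z - 8*sqrt(2))*(z + sqrt(2))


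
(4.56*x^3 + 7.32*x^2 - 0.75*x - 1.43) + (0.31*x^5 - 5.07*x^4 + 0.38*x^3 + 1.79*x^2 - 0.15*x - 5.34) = 0.31*x^5 - 5.07*x^4 + 4.94*x^3 + 9.11*x^2 - 0.9*x - 6.77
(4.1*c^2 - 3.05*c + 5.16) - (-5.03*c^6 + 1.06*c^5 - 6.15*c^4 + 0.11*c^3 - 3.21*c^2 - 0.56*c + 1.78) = 5.03*c^6 - 1.06*c^5 + 6.15*c^4 - 0.11*c^3 + 7.31*c^2 - 2.49*c + 3.38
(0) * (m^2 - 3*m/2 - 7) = 0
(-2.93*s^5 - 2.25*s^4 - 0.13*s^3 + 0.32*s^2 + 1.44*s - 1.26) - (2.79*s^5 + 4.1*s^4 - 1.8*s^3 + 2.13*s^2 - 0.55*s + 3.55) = -5.72*s^5 - 6.35*s^4 + 1.67*s^3 - 1.81*s^2 + 1.99*s - 4.81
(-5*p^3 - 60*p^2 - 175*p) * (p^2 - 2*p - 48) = -5*p^5 - 50*p^4 + 185*p^3 + 3230*p^2 + 8400*p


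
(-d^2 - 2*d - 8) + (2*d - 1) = -d^2 - 9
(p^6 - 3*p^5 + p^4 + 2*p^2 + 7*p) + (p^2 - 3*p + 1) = p^6 - 3*p^5 + p^4 + 3*p^2 + 4*p + 1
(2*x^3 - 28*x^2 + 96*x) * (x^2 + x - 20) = 2*x^5 - 26*x^4 + 28*x^3 + 656*x^2 - 1920*x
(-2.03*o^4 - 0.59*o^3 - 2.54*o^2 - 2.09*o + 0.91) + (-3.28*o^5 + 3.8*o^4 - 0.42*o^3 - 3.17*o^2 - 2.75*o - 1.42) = -3.28*o^5 + 1.77*o^4 - 1.01*o^3 - 5.71*o^2 - 4.84*o - 0.51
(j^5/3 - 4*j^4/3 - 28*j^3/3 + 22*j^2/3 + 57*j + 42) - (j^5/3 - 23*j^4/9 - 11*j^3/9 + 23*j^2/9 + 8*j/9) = 11*j^4/9 - 73*j^3/9 + 43*j^2/9 + 505*j/9 + 42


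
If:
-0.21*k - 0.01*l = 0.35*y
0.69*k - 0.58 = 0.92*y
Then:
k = 1.33333333333333*y + 0.840579710144927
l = -63.0*y - 17.6521739130435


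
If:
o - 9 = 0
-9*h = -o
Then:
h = 1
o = 9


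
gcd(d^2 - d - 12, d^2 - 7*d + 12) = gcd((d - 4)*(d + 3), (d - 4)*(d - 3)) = d - 4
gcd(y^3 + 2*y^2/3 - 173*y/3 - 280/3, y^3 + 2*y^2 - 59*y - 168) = y^2 - y - 56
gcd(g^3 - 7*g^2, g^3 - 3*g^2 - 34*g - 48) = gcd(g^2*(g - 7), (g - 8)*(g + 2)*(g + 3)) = 1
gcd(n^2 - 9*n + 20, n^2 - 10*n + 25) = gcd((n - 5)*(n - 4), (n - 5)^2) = n - 5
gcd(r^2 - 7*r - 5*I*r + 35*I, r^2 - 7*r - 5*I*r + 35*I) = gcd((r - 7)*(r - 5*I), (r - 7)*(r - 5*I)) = r^2 + r*(-7 - 5*I) + 35*I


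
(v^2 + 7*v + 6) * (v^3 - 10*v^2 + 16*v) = v^5 - 3*v^4 - 48*v^3 + 52*v^2 + 96*v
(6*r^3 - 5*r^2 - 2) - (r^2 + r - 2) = 6*r^3 - 6*r^2 - r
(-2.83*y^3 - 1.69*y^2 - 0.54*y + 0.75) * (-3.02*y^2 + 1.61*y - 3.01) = 8.5466*y^5 + 0.547499999999999*y^4 + 7.4282*y^3 + 1.9525*y^2 + 2.8329*y - 2.2575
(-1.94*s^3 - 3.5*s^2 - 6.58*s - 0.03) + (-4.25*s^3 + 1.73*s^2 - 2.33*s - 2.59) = -6.19*s^3 - 1.77*s^2 - 8.91*s - 2.62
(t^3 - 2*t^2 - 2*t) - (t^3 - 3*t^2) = t^2 - 2*t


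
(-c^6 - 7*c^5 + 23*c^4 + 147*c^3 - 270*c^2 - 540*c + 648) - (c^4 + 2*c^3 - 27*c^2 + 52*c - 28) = -c^6 - 7*c^5 + 22*c^4 + 145*c^3 - 243*c^2 - 592*c + 676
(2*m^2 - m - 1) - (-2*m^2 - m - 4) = 4*m^2 + 3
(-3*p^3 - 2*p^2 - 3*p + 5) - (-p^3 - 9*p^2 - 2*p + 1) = -2*p^3 + 7*p^2 - p + 4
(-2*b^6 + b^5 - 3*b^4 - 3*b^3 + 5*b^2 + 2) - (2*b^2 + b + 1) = -2*b^6 + b^5 - 3*b^4 - 3*b^3 + 3*b^2 - b + 1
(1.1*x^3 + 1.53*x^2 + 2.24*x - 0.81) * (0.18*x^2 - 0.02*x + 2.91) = 0.198*x^5 + 0.2534*x^4 + 3.5736*x^3 + 4.2617*x^2 + 6.5346*x - 2.3571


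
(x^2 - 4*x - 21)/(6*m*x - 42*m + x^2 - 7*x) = (x + 3)/(6*m + x)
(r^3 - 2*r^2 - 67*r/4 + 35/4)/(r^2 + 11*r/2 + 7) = (2*r^2 - 11*r + 5)/(2*(r + 2))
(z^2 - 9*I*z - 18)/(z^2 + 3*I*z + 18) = (z - 6*I)/(z + 6*I)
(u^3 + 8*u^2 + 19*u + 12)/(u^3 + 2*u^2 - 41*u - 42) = (u^2 + 7*u + 12)/(u^2 + u - 42)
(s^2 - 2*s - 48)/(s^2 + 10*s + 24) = (s - 8)/(s + 4)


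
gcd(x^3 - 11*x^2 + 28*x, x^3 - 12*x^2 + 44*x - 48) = x - 4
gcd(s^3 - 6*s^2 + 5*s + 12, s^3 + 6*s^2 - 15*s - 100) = s - 4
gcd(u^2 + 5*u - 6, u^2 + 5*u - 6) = u^2 + 5*u - 6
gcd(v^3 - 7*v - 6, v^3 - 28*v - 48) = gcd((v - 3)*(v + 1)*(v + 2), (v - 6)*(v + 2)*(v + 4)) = v + 2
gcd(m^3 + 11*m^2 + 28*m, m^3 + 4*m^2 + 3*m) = m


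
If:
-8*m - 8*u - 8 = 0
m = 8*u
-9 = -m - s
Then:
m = -8/9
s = 89/9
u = -1/9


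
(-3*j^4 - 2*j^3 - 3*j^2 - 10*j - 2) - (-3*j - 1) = -3*j^4 - 2*j^3 - 3*j^2 - 7*j - 1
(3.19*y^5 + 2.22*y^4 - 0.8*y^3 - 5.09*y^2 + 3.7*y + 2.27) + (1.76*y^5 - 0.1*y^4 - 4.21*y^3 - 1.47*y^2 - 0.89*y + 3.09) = 4.95*y^5 + 2.12*y^4 - 5.01*y^3 - 6.56*y^2 + 2.81*y + 5.36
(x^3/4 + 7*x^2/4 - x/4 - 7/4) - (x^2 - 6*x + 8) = x^3/4 + 3*x^2/4 + 23*x/4 - 39/4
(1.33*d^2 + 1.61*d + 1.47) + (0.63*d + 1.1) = 1.33*d^2 + 2.24*d + 2.57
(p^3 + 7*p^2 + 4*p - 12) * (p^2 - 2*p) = p^5 + 5*p^4 - 10*p^3 - 20*p^2 + 24*p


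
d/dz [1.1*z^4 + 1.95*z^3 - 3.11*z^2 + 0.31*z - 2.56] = 4.4*z^3 + 5.85*z^2 - 6.22*z + 0.31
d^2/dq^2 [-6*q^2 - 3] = -12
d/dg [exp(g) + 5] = exp(g)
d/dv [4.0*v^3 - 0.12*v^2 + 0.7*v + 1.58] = 12.0*v^2 - 0.24*v + 0.7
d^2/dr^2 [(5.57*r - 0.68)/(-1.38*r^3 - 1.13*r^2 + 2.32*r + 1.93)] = (-63.645048*r^5 - 36.575244*r^4 - 32.924218*r^3 - 185.874432*r^2 - 72.715134*r + 60.166552)/(2.628072*r^9 + 6.455916*r^8 - 7.968258*r^7 - 31.290427*r^6 - 4.66194*r^5 + 47.927613*r^4 + 33.292046*r^3 - 18.536685*r^2 - 25.925304*r - 7.189057)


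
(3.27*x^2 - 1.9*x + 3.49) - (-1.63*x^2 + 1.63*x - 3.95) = 4.9*x^2 - 3.53*x + 7.44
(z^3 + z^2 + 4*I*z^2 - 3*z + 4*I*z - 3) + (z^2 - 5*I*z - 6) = z^3 + 2*z^2 + 4*I*z^2 - 3*z - I*z - 9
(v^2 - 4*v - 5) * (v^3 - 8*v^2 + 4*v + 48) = v^5 - 12*v^4 + 31*v^3 + 72*v^2 - 212*v - 240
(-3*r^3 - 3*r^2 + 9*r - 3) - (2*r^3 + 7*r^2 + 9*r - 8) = -5*r^3 - 10*r^2 + 5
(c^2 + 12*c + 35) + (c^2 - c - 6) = 2*c^2 + 11*c + 29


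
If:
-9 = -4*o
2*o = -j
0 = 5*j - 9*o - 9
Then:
No Solution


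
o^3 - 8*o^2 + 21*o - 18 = (o - 3)^2*(o - 2)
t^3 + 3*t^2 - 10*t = t*(t - 2)*(t + 5)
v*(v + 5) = v^2 + 5*v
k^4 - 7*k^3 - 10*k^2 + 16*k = k*(k - 8)*(k - 1)*(k + 2)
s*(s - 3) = s^2 - 3*s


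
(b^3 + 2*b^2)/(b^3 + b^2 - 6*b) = b*(b + 2)/(b^2 + b - 6)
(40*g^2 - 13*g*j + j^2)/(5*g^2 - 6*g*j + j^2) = (8*g - j)/(g - j)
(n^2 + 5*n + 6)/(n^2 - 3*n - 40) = (n^2 + 5*n + 6)/(n^2 - 3*n - 40)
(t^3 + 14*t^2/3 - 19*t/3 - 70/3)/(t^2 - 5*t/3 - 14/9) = 3*(t^2 + 7*t + 10)/(3*t + 2)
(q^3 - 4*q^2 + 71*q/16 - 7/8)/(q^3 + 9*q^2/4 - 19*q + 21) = (q - 1/4)/(q + 6)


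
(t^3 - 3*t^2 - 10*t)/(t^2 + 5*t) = (t^2 - 3*t - 10)/(t + 5)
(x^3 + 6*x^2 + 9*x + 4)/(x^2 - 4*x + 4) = (x^3 + 6*x^2 + 9*x + 4)/(x^2 - 4*x + 4)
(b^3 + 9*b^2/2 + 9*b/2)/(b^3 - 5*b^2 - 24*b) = (b + 3/2)/(b - 8)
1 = 1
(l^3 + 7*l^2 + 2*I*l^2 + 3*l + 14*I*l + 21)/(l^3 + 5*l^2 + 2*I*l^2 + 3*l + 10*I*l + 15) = (l + 7)/(l + 5)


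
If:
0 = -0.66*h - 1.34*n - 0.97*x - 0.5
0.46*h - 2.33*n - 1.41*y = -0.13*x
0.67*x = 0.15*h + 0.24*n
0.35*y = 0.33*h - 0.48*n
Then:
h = 0.16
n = -0.38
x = -0.10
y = 0.67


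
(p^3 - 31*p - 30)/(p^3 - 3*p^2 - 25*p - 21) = (p^2 - p - 30)/(p^2 - 4*p - 21)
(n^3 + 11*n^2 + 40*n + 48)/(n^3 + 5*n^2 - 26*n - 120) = (n^2 + 7*n + 12)/(n^2 + n - 30)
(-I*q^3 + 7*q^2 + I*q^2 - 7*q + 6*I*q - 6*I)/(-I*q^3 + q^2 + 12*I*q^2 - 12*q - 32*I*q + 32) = (q^2 + q*(-1 + 6*I) - 6*I)/(q^2 - 12*q + 32)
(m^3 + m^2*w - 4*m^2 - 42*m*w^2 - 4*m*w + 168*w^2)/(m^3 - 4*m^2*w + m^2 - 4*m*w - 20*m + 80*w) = (-m^2 - m*w + 42*w^2)/(-m^2 + 4*m*w - 5*m + 20*w)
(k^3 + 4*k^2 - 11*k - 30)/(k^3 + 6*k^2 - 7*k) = (k^3 + 4*k^2 - 11*k - 30)/(k*(k^2 + 6*k - 7))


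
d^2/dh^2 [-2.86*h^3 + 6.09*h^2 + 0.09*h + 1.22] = 12.18 - 17.16*h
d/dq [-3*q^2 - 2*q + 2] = -6*q - 2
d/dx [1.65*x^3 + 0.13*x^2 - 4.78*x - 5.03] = 4.95*x^2 + 0.26*x - 4.78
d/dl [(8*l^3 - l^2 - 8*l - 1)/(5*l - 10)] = (16*l^3 - 49*l^2 + 4*l + 17)/(5*(l^2 - 4*l + 4))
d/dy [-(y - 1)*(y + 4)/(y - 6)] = (-y^2 + 12*y + 14)/(y^2 - 12*y + 36)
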